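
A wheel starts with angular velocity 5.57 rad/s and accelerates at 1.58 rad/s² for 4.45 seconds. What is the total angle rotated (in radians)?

θ = ω₀t + ½αt² = 5.57×4.45 + ½×1.58×4.45² = 40.43 rad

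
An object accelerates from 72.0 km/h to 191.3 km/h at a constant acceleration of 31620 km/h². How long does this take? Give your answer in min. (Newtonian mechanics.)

v₀ = 72.0 km/h × 0.2777777777777778 = 20.0 m/s
v = 191.3 km/h × 0.2777777777777778 = 53.1389 m/s
a = 31620 km/h² × 7.716049382716049e-05 = 2.43981 m/s²
t = (v - v₀) / a = (53.1389 - 20.0) / 2.43981 = 13.5826 s
t = 13.5826 s / 60.0 = 0.2264 min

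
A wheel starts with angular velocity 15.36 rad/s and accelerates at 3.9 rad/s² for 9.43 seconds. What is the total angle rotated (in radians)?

θ = ω₀t + ½αt² = 15.36×9.43 + ½×3.9×9.43² = 318.25 rad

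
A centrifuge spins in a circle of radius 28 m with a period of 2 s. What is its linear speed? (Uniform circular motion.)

v = 2πr/T = 2π×28/2 = 87.96 m/s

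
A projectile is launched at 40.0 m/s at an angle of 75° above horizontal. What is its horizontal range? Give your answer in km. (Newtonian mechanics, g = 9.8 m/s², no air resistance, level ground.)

R = v₀² × sin(2θ) / g = 40.0² × sin(2 × 75°) / 9.8 = 1600.0 × 0.5 / 9.8 = 81.6327 m
R = 81.6327 m / 1000.0 = 0.08163 km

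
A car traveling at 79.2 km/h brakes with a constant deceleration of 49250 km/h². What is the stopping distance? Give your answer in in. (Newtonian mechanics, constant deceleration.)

v₀ = 79.2 km/h × 0.2777777777777778 = 22.0 m/s
a = 49250 km/h² × 7.716049382716049e-05 = 3.80015 m/s²
d = v₀² / (2a) = 22.0² / (2 × 3.80015) = 484.0 / 7.6003 = 63.6817 m
d = 63.6817 m / 0.0254 = 2507 in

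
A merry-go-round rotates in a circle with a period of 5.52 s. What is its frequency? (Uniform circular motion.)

f = 1/T = 1/5.52 = 0.1812 Hz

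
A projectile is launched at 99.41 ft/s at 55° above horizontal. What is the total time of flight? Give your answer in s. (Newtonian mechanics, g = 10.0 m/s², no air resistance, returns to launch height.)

v₀ = 99.41 ft/s × 0.3048 = 30.3002 m/s
T = 2 × v₀ × sin(θ) / g = 2 × 30.3002 × sin(55°) / 10.0 = 2 × 30.3002 × 0.819152 / 10.0 = 4.964 s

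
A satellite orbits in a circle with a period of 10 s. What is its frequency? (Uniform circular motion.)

f = 1/T = 1/10 = 0.1 Hz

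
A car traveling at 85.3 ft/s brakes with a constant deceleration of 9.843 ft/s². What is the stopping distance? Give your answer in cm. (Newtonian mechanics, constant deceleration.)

v₀ = 85.3 ft/s × 0.3048 = 25.9994 m/s
a = 9.843 ft/s² × 0.3048 = 3.00015 m/s²
d = v₀² / (2a) = 25.9994² / (2 × 3.00015) = 675.969 / 6.0003 = 112.656 m
d = 112.656 m / 0.01 = 11270 cm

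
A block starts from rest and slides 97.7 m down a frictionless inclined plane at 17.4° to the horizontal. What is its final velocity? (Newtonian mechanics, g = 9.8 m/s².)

a = g sin(θ) = 9.8 × sin(17.4°) = 2.9306 m/s²
v = √(2ad) = √(2 × 2.9306 × 97.7) = 23.93 m/s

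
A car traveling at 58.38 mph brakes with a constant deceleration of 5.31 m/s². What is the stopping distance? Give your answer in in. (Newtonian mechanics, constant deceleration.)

v₀ = 58.38 mph × 0.44704 = 26.0982 m/s
d = v₀² / (2a) = 26.0982² / (2 × 5.31) = 681.116 / 10.62 = 64.1352 m
d = 64.1352 m / 0.0254 = 2525 in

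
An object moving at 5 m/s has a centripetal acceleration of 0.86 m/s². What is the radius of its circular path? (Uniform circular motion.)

r = v²/a_c = 5²/0.86 = 29.07 m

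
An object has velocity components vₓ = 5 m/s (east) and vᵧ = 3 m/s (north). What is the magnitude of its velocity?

|v| = √(vₓ² + vᵧ²) = √(5² + 3²) = √(34) = 5.83 m/s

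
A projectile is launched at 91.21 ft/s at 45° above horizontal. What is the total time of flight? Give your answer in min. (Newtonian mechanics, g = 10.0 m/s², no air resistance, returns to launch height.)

v₀ = 91.21 ft/s × 0.3048 = 27.8008 m/s
T = 2 × v₀ × sin(θ) / g = 2 × 27.8008 × sin(45°) / 10.0 = 2 × 27.8008 × 0.707107 / 10.0 = 3.93163 s
T = 3.93163 s / 60.0 = 0.06553 min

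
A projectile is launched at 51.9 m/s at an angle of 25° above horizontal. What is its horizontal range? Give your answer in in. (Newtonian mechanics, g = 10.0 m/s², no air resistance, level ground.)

R = v₀² × sin(2θ) / g = 51.9² × sin(2 × 25°) / 10.0 = 2693.61 × 0.766044 / 10.0 = 206.342 m
R = 206.342 m / 0.0254 = 8124 in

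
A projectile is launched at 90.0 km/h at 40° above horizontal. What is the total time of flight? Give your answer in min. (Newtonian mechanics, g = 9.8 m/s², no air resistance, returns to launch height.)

v₀ = 90.0 km/h × 0.2777777777777778 = 25.0 m/s
T = 2 × v₀ × sin(θ) / g = 2 × 25.0 × sin(40°) / 9.8 = 2 × 25.0 × 0.642788 / 9.8 = 3.27953 s
T = 3.27953 s / 60.0 = 0.05466 min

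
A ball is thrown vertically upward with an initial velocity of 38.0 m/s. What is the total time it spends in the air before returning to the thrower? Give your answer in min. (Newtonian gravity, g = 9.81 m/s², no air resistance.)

t_total = 2 × v₀ / g = 2 × 38.0 / 9.81 = 7.7472 s
t_total = 7.7472 s / 60.0 = 0.1291 min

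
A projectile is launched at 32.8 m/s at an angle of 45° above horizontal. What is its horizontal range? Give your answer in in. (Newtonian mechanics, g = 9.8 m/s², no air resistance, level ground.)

R = v₀² × sin(2θ) / g = 32.8² × sin(2 × 45°) / 9.8 = 1075.84 × 1.0 / 9.8 = 109.78 m
R = 109.78 m / 0.0254 = 4322 in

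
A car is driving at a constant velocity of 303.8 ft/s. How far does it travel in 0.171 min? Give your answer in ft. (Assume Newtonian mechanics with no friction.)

v = 303.8 ft/s × 0.3048 = 92.5982 m/s
t = 0.171 min × 60.0 = 10.26 s
d = v × t = 92.5982 × 10.26 = 950.058 m
d = 950.058 m / 0.3048 = 3117 ft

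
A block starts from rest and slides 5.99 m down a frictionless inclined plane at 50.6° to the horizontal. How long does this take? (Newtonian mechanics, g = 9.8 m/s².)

a = g sin(θ) = 9.8 × sin(50.6°) = 7.5728 m/s²
t = √(2d/a) = √(2 × 5.99 / 7.5728) = 1.26 s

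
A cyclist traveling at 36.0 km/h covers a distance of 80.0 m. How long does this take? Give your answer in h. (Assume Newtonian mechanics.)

v = 36.0 km/h × 0.2777777777777778 = 10.0 m/s
t = d / v = 80.0 / 10.0 = 8.0 s
t = 8.0 s / 3600.0 = 0.002222 h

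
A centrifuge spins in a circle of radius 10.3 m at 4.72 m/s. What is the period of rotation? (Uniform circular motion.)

T = 2πr/v = 2π×10.3/4.72 = 13.71 s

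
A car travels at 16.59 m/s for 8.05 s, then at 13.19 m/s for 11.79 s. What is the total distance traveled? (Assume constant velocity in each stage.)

d₁ = v₁t₁ = 16.59 × 8.05 = 133.5495 m
d₂ = v₂t₂ = 13.19 × 11.79 = 155.5101 m
d_total = 133.5495 + 155.5101 = 289.06 m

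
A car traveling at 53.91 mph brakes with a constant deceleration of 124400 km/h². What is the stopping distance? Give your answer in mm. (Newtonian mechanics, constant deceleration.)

v₀ = 53.91 mph × 0.44704 = 24.0999 m/s
a = 124400 km/h² × 7.716049382716049e-05 = 9.59877 m/s²
d = v₀² / (2a) = 24.0999² / (2 × 9.59877) = 580.805 / 19.1975 = 30.2542 m
d = 30.2542 m / 0.001 = 30250 mm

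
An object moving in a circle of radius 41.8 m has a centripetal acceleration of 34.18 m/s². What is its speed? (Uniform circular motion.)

v = √(a_c × r) = √(34.18 × 41.8) = 37.8 m/s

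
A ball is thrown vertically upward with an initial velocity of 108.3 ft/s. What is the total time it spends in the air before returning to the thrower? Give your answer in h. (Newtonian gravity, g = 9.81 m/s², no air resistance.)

v₀ = 108.3 ft/s × 0.3048 = 33.0098 m/s
t_total = 2 × v₀ / g = 2 × 33.0098 / 9.81 = 6.72983 s
t_total = 6.72983 s / 3600.0 = 0.001869 h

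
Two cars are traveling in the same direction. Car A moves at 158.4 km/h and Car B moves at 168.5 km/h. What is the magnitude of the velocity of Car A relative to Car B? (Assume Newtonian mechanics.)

v_rel = |v_A - v_B| = |158.4 - 168.5| = 10.1 km/h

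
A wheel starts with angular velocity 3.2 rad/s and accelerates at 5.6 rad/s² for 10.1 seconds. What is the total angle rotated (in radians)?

θ = ω₀t + ½αt² = 3.2×10.1 + ½×5.6×10.1² = 317.95 rad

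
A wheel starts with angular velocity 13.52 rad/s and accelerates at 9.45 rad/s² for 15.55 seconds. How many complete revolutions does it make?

θ = ω₀t + ½αt² = 13.52×15.55 + ½×9.45×15.55² = 1352.7528125 rad
Total revolutions = θ/(2π) = 1352.7528125/(2π) = 215.3
Complete revolutions = ⌊215.3⌋ = 215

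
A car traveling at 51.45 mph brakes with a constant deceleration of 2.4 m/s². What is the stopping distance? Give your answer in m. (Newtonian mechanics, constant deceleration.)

v₀ = 51.45 mph × 0.44704 = 23.0002 m/s
d = v₀² / (2a) = 23.0002² / (2 × 2.4) = 529.009 / 4.8 = 110.2 m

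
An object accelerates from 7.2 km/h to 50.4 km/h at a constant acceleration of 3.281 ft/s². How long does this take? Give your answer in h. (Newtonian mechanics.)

v₀ = 7.2 km/h × 0.2777777777777778 = 2.0 m/s
v = 50.4 km/h × 0.2777777777777778 = 14.0 m/s
a = 3.281 ft/s² × 0.3048 = 1.00005 m/s²
t = (v - v₀) / a = (14.0 - 2.0) / 1.00005 = 11.9994 s
t = 11.9994 s / 3600.0 = 0.003333 h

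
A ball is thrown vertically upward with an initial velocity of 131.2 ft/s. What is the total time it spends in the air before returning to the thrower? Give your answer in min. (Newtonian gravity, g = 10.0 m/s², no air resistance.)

v₀ = 131.2 ft/s × 0.3048 = 39.9898 m/s
t_total = 2 × v₀ / g = 2 × 39.9898 / 10.0 = 7.99796 s
t_total = 7.99796 s / 60.0 = 0.1333 min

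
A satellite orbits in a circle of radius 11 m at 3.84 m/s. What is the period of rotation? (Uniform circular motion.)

T = 2πr/v = 2π×11/3.84 = 18.0 s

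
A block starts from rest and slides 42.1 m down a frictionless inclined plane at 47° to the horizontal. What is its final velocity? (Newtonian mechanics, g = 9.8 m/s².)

a = g sin(θ) = 9.8 × sin(47°) = 7.1673 m/s²
v = √(2ad) = √(2 × 7.1673 × 42.1) = 24.57 m/s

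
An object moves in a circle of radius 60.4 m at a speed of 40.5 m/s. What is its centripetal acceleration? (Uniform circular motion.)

a_c = v²/r = 40.5²/60.4 = 1640.25/60.4 = 27.16 m/s²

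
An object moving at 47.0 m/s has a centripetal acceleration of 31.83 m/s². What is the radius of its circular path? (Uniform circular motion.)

r = v²/a_c = 47.0²/31.83 = 69.4 m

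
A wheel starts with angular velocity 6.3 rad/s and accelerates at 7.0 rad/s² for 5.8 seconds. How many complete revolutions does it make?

θ = ω₀t + ½αt² = 6.3×5.8 + ½×7.0×5.8² = 154.28 rad
Total revolutions = θ/(2π) = 154.28/(2π) = 24.55
Complete revolutions = ⌊24.55⌋ = 24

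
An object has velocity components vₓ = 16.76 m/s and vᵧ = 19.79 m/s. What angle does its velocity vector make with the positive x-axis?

θ = arctan(vᵧ/vₓ) = arctan(19.79/16.76) = 49.74°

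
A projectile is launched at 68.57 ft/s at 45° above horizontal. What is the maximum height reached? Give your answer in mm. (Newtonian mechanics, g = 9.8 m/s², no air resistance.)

v₀ = 68.57 ft/s × 0.3048 = 20.9001 m/s
H = v₀² × sin²(θ) / (2g) = 20.9001² × sin(45°)² / (2 × 9.8) = 436.814 × 0.5 / 19.6 = 11.1432 m
H = 11.1432 m / 0.001 = 11140 mm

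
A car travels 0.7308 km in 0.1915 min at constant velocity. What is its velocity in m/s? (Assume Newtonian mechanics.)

d = 0.7308 km × 1000.0 = 730.8 m
t = 0.1915 min × 60.0 = 11.49 s
v = d / t = 730.8 / 11.49 = 63.6 m/s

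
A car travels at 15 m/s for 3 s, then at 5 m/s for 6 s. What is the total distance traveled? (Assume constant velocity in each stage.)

d₁ = v₁t₁ = 15 × 3 = 45 m
d₂ = v₂t₂ = 5 × 6 = 30 m
d_total = 45 + 30 = 75 m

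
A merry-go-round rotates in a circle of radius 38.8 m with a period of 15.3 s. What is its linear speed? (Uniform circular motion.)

v = 2πr/T = 2π×38.8/15.3 = 15.93 m/s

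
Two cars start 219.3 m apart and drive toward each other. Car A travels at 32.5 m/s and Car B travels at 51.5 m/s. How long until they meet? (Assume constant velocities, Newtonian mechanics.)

Combined speed: v_combined = 32.5 + 51.5 = 84.0 m/s
Time to meet: t = d/v_combined = 219.3/84.0 = 2.61 s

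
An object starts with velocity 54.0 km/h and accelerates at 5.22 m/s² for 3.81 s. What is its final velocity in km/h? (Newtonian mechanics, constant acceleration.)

v₀ = 54.0 km/h × 0.2777777777777778 = 15.0 m/s
v = v₀ + a × t = 15.0 + 5.22 × 3.81 = 34.8882 m/s
v = 34.8882 m/s / 0.2777777777777778 = 125.6 km/h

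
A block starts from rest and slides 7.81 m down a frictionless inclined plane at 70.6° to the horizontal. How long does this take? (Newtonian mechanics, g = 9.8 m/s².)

a = g sin(θ) = 9.8 × sin(70.6°) = 9.2436 m/s²
t = √(2d/a) = √(2 × 7.81 / 9.2436) = 1.3 s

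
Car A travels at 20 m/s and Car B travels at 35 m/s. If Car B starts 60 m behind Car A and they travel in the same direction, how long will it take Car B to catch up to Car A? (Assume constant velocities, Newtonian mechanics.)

Relative speed: v_rel = 35 - 20 = 15 m/s
Time to catch: t = d₀/v_rel = 60/15 = 4.0 s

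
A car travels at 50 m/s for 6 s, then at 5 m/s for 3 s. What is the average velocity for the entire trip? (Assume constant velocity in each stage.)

d₁ = v₁t₁ = 50 × 6 = 300 m
d₂ = v₂t₂ = 5 × 3 = 15 m
d_total = 315 m, t_total = 9 s
v_avg = d_total/t_total = 315/9 = 35.0 m/s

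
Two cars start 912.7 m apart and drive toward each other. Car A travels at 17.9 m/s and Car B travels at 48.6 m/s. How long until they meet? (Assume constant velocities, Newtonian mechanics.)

Combined speed: v_combined = 17.9 + 48.6 = 66.5 m/s
Time to meet: t = d/v_combined = 912.7/66.5 = 13.72 s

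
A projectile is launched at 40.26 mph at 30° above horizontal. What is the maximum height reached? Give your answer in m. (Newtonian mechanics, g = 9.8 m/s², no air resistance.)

v₀ = 40.26 mph × 0.44704 = 17.9978 m/s
H = v₀² × sin²(θ) / (2g) = 17.9978² × sin(30°)² / (2 × 9.8) = 323.921 × 0.25 / 19.6 = 4.132 m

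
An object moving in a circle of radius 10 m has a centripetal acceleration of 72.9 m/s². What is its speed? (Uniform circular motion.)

v = √(a_c × r) = √(72.9 × 10) = 27.0 m/s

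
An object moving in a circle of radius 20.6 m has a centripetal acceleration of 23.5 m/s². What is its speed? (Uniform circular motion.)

v = √(a_c × r) = √(23.5 × 20.6) = 22.0 m/s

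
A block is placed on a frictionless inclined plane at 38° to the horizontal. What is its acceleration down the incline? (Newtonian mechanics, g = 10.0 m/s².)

a = g sin(θ) = 10.0 × sin(38°) = 10.0 × 0.6157 = 6.16 m/s²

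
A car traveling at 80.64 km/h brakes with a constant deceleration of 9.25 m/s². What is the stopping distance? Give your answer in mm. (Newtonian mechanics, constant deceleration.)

v₀ = 80.64 km/h × 0.2777777777777778 = 22.4 m/s
d = v₀² / (2a) = 22.4² / (2 × 9.25) = 501.76 / 18.5 = 27.1222 m
d = 27.1222 m / 0.001 = 27120 mm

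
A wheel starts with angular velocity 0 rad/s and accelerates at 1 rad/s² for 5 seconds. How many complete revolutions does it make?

θ = ω₀t + ½αt² = 0×5 + ½×1×5² = 12.5 rad
Total revolutions = θ/(2π) = 12.5/(2π) = 1.99
Complete revolutions = ⌊1.99⌋ = 1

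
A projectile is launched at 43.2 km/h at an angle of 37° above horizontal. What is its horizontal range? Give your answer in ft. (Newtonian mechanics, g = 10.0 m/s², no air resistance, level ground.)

v₀ = 43.2 km/h × 0.2777777777777778 = 12.0 m/s
R = v₀² × sin(2θ) / g = 12.0² × sin(2 × 37°) / 10.0 = 144.0 × 0.961262 / 10.0 = 13.8422 m
R = 13.8422 m / 0.3048 = 45.41 ft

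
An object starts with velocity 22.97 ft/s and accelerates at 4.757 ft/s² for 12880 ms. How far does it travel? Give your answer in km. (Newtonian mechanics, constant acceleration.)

v₀ = 22.97 ft/s × 0.3048 = 7.00126 m/s
a = 4.757 ft/s² × 0.3048 = 1.44993 m/s²
t = 12880 ms × 0.001 = 12.88 s
d = v₀ × t + ½ × a × t² = 7.00126 × 12.88 + 0.5 × 1.44993 × 12.88² = 210.444 m
d = 210.444 m / 1000.0 = 0.2104 km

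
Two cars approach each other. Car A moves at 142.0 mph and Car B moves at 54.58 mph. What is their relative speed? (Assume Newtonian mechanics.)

v_rel = v_A + v_B = 142.0 + 54.58 = 196.58 mph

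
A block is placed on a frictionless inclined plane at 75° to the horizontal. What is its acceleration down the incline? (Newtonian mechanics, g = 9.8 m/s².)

a = g sin(θ) = 9.8 × sin(75°) = 9.8 × 0.9659 = 9.47 m/s²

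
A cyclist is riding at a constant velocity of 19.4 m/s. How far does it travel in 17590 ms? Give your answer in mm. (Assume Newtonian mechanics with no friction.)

t = 17590 ms × 0.001 = 17.59 s
d = v × t = 19.4 × 17.59 = 341.246 m
d = 341.246 m / 0.001 = 341200 mm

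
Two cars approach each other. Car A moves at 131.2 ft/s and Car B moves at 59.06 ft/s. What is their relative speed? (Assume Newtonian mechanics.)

v_rel = v_A + v_B = 131.2 + 59.06 = 190.26 ft/s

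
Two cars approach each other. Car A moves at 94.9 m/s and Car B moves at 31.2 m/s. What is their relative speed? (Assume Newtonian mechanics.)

v_rel = v_A + v_B = 94.9 + 31.2 = 126.1 m/s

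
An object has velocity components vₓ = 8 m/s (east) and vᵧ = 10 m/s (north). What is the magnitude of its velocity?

|v| = √(vₓ² + vᵧ²) = √(8² + 10²) = √(164) = 12.81 m/s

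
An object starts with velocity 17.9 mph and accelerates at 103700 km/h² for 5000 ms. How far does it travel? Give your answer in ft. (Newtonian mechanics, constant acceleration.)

v₀ = 17.9 mph × 0.44704 = 8.00202 m/s
a = 103700 km/h² × 7.716049382716049e-05 = 8.00154 m/s²
t = 5000 ms × 0.001 = 5.0 s
d = v₀ × t + ½ × a × t² = 8.00202 × 5.0 + 0.5 × 8.00154 × 5.0² = 140.029 m
d = 140.029 m / 0.3048 = 459.4 ft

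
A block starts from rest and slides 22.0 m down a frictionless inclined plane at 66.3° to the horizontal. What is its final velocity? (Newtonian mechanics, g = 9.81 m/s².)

a = g sin(θ) = 9.81 × sin(66.3°) = 8.9827 m/s²
v = √(2ad) = √(2 × 8.9827 × 22.0) = 19.88 m/s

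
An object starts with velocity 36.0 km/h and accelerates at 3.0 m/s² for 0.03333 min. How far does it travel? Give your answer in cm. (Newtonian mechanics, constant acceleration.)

v₀ = 36.0 km/h × 0.2777777777777778 = 10.0 m/s
t = 0.03333 min × 60.0 = 1.9998 s
d = v₀ × t + ½ × a × t² = 10.0 × 1.9998 + 0.5 × 3.0 × 1.9998² = 25.9968 m
d = 25.9968 m / 0.01 = 2600 cm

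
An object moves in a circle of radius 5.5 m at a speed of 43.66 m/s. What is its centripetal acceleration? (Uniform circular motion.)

a_c = v²/r = 43.66²/5.5 = 1906.1956/5.5 = 346.58 m/s²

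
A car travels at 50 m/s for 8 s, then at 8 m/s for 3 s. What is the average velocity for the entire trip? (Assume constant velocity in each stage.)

d₁ = v₁t₁ = 50 × 8 = 400 m
d₂ = v₂t₂ = 8 × 3 = 24 m
d_total = 424 m, t_total = 11 s
v_avg = d_total/t_total = 424/11 = 38.55 m/s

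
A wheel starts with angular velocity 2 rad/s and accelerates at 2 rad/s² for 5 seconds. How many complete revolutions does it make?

θ = ω₀t + ½αt² = 2×5 + ½×2×5² = 35.0 rad
Total revolutions = θ/(2π) = 35.0/(2π) = 5.57
Complete revolutions = ⌊5.57⌋ = 5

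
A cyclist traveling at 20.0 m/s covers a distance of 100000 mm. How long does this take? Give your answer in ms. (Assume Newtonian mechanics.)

d = 100000 mm × 0.001 = 100.0 m
t = d / v = 100.0 / 20.0 = 5.0 s
t = 5.0 s / 0.001 = 5000 ms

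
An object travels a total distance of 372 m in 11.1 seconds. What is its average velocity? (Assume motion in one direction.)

v_avg = Δd / Δt = 372 / 11.1 = 33.51 m/s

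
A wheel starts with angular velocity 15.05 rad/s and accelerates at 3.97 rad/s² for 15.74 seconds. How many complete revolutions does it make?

θ = ω₀t + ½αt² = 15.05×15.74 + ½×3.97×15.74² = 728.665986 rad
Total revolutions = θ/(2π) = 728.665986/(2π) = 115.97
Complete revolutions = ⌊115.97⌋ = 115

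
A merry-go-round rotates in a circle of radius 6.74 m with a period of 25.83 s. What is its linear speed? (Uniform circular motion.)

v = 2πr/T = 2π×6.74/25.83 = 1.64 m/s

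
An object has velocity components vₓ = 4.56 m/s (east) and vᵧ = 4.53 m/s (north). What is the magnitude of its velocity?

|v| = √(vₓ² + vᵧ²) = √(4.56² + 4.53²) = √(41.3145) = 6.43 m/s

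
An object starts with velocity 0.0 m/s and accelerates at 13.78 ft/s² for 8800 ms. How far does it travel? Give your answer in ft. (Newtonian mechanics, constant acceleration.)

a = 13.78 ft/s² × 0.3048 = 4.20014 m/s²
t = 8800 ms × 0.001 = 8.8 s
d = v₀ × t + ½ × a × t² = 0.0 × 8.8 + 0.5 × 4.20014 × 8.8² = 162.629 m
d = 162.629 m / 0.3048 = 533.6 ft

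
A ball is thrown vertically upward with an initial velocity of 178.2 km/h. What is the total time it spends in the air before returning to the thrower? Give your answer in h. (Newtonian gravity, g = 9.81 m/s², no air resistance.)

v₀ = 178.2 km/h × 0.2777777777777778 = 49.5 m/s
t_total = 2 × v₀ / g = 2 × 49.5 / 9.81 = 10.0917 s
t_total = 10.0917 s / 3600.0 = 0.002803 h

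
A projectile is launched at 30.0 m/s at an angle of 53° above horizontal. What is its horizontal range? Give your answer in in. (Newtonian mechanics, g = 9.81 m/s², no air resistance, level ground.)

R = v₀² × sin(2θ) / g = 30.0² × sin(2 × 53°) / 9.81 = 900.0 × 0.961262 / 9.81 = 88.1892 m
R = 88.1892 m / 0.0254 = 3472 in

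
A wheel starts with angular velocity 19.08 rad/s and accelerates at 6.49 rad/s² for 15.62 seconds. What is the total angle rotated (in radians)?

θ = ω₀t + ½αt² = 19.08×15.62 + ½×6.49×15.62² = 1089.76 rad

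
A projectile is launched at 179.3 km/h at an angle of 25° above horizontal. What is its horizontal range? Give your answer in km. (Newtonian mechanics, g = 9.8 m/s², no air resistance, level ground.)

v₀ = 179.3 km/h × 0.2777777777777778 = 49.8056 m/s
R = v₀² × sin(2θ) / g = 49.8056² × sin(2 × 25°) / 9.8 = 2480.6 × 0.766044 / 9.8 = 193.903 m
R = 193.903 m / 1000.0 = 0.1939 km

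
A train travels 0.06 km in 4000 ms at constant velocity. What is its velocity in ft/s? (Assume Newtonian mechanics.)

d = 0.06 km × 1000.0 = 60.0 m
t = 4000 ms × 0.001 = 4.0 s
v = d / t = 60.0 / 4.0 = 15.0 m/s
v = 15.0 m/s / 0.3048 = 49.21 ft/s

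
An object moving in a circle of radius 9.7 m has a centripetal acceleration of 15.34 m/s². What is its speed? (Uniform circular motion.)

v = √(a_c × r) = √(15.34 × 9.7) = 12.2 m/s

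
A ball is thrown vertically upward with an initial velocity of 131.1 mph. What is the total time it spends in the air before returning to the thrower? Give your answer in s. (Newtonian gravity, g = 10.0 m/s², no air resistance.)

v₀ = 131.1 mph × 0.44704 = 58.6069 m/s
t_total = 2 × v₀ / g = 2 × 58.6069 / 10.0 = 11.72 s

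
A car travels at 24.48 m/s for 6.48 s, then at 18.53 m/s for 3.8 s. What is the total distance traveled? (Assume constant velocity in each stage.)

d₁ = v₁t₁ = 24.48 × 6.48 = 158.6304 m
d₂ = v₂t₂ = 18.53 × 3.8 = 70.414 m
d_total = 158.6304 + 70.414 = 229.04 m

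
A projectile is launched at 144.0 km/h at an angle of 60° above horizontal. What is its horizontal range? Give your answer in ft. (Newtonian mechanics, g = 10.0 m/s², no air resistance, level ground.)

v₀ = 144.0 km/h × 0.2777777777777778 = 40.0 m/s
R = v₀² × sin(2θ) / g = 40.0² × sin(2 × 60°) / 10.0 = 1600.0 × 0.866025 / 10.0 = 138.564 m
R = 138.564 m / 0.3048 = 454.6 ft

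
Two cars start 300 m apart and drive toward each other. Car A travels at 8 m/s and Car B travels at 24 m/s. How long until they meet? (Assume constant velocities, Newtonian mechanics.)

Combined speed: v_combined = 8 + 24 = 32 m/s
Time to meet: t = d/v_combined = 300/32 = 9.38 s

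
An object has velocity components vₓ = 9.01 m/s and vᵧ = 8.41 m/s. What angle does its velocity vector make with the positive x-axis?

θ = arctan(vᵧ/vₓ) = arctan(8.41/9.01) = 43.03°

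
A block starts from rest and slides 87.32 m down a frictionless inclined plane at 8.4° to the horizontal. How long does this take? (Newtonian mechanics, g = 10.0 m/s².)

a = g sin(θ) = 10.0 × sin(8.4°) = 1.4608 m/s²
t = √(2d/a) = √(2 × 87.32 / 1.4608) = 10.93 s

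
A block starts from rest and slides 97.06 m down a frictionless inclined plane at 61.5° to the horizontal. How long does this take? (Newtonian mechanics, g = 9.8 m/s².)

a = g sin(θ) = 9.8 × sin(61.5°) = 8.6124 m/s²
t = √(2d/a) = √(2 × 97.06 / 8.6124) = 4.75 s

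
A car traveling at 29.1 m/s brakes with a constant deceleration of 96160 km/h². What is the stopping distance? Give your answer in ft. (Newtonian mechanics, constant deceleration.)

a = 96160 km/h² × 7.716049382716049e-05 = 7.41975 m/s²
d = v₀² / (2a) = 29.1² / (2 × 7.41975) = 846.81 / 14.8395 = 57.0646 m
d = 57.0646 m / 0.3048 = 187.2 ft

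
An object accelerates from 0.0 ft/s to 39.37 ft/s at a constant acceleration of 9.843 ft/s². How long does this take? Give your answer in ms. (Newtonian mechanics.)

v₀ = 0.0 ft/s × 0.3048 = 0.0 m/s
v = 39.37 ft/s × 0.3048 = 12.0 m/s
a = 9.843 ft/s² × 0.3048 = 3.00015 m/s²
t = (v - v₀) / a = (12.0 - 0.0) / 3.00015 = 3.9998 s
t = 3.9998 s / 0.001 = 4000 ms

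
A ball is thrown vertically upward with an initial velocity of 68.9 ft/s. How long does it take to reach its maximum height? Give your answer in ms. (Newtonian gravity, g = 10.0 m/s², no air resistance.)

v₀ = 68.9 ft/s × 0.3048 = 21.0007 m/s
t_up = v₀ / g = 21.0007 / 10.0 = 2.10007 s
t_up = 2.10007 s / 0.001 = 2100 ms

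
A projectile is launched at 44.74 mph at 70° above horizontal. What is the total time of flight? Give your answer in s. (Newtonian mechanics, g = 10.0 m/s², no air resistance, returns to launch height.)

v₀ = 44.74 mph × 0.44704 = 20.0006 m/s
T = 2 × v₀ × sin(θ) / g = 2 × 20.0006 × sin(70°) / 10.0 = 2 × 20.0006 × 0.939693 / 10.0 = 3.759 s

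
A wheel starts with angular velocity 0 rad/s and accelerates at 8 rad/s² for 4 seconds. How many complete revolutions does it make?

θ = ω₀t + ½αt² = 0×4 + ½×8×4² = 64.0 rad
Total revolutions = θ/(2π) = 64.0/(2π) = 10.19
Complete revolutions = ⌊10.19⌋ = 10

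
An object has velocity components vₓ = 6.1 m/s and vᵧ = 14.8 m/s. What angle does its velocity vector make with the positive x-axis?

θ = arctan(vᵧ/vₓ) = arctan(14.8/6.1) = 67.6°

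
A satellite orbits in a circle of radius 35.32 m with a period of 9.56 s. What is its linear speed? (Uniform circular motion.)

v = 2πr/T = 2π×35.32/9.56 = 23.21 m/s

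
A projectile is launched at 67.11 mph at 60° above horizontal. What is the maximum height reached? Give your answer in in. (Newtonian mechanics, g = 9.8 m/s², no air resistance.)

v₀ = 67.11 mph × 0.44704 = 30.0009 m/s
H = v₀² × sin²(θ) / (2g) = 30.0009² × sin(60°)² / (2 × 9.8) = 900.054 × 0.75 / 19.6 = 34.4408 m
H = 34.4408 m / 0.0254 = 1356 in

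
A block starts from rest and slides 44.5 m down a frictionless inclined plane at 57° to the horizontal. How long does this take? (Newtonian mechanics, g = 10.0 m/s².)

a = g sin(θ) = 10.0 × sin(57°) = 8.3867 m/s²
t = √(2d/a) = √(2 × 44.5 / 8.3867) = 3.26 s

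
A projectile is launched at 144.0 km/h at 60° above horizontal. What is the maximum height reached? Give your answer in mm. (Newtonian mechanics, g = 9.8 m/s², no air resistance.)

v₀ = 144.0 km/h × 0.2777777777777778 = 40.0 m/s
H = v₀² × sin²(θ) / (2g) = 40.0² × sin(60°)² / (2 × 9.8) = 1600.0 × 0.75 / 19.6 = 61.2245 m
H = 61.2245 m / 0.001 = 61220 mm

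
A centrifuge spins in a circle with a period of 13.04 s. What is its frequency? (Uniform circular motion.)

f = 1/T = 1/13.04 = 0.0767 Hz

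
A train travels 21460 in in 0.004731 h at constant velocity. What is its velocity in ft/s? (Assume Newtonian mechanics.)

d = 21460 in × 0.0254 = 545.084 m
t = 0.004731 h × 3600.0 = 17.0316 s
v = d / t = 545.084 / 17.0316 = 32.0043 m/s
v = 32.0043 m/s / 0.3048 = 105.0 ft/s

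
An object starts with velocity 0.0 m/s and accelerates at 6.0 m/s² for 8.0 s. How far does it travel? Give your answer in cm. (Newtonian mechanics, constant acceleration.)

d = v₀ × t + ½ × a × t² = 0.0 × 8.0 + 0.5 × 6.0 × 8.0² = 192.0 m
d = 192.0 m / 0.01 = 19200 cm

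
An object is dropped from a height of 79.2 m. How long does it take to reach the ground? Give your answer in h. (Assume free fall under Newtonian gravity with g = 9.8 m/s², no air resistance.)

t = √(2h/g) = √(2 × 79.2 / 9.8) = 4.02036 s
t = 4.02036 s / 3600.0 = 0.001117 h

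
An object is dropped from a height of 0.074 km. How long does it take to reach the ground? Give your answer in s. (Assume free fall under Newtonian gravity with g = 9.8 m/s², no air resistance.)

h = 0.074 km × 1000.0 = 74.0 m
t = √(2h/g) = √(2 × 74.0 / 9.8) = 3.886 s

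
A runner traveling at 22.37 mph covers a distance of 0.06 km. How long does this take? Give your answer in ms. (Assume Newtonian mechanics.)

d = 0.06 km × 1000.0 = 60.0 m
v = 22.37 mph × 0.44704 = 10.0003 m/s
t = d / v = 60.0 / 10.0003 = 5.99982 s
t = 5.99982 s / 0.001 = 6000 ms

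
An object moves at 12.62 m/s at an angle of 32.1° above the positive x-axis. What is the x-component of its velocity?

vₓ = v cos(θ) = 12.62 × cos(32.1°) = 10.69 m/s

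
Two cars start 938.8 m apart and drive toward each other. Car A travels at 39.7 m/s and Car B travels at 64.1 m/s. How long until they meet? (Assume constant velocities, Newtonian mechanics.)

Combined speed: v_combined = 39.7 + 64.1 = 103.8 m/s
Time to meet: t = d/v_combined = 938.8/103.8 = 9.04 s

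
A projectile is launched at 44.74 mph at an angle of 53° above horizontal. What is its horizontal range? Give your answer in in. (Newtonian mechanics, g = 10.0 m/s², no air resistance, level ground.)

v₀ = 44.74 mph × 0.44704 = 20.0006 m/s
R = v₀² × sin(2θ) / g = 20.0006² × sin(2 × 53°) / 10.0 = 400.024 × 0.961262 / 10.0 = 38.4528 m
R = 38.4528 m / 0.0254 = 1514 in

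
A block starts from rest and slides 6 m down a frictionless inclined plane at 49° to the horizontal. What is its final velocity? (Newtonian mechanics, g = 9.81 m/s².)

a = g sin(θ) = 9.81 × sin(49°) = 7.4037 m/s²
v = √(2ad) = √(2 × 7.4037 × 6) = 9.43 m/s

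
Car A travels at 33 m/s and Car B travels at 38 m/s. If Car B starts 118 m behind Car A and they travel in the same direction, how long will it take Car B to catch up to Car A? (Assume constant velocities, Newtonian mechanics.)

Relative speed: v_rel = 38 - 33 = 5 m/s
Time to catch: t = d₀/v_rel = 118/5 = 23.6 s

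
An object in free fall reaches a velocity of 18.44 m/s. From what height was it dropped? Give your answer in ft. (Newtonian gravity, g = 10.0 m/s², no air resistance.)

h = v² / (2g) = 18.44² / (2 × 10.0) = 17.0017 m
h = 17.0017 m / 0.3048 = 55.78 ft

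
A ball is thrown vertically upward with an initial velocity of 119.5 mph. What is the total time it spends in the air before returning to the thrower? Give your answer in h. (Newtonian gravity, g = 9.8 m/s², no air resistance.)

v₀ = 119.5 mph × 0.44704 = 53.4213 m/s
t_total = 2 × v₀ / g = 2 × 53.4213 / 9.8 = 10.9023 s
t_total = 10.9023 s / 3600.0 = 0.003028 h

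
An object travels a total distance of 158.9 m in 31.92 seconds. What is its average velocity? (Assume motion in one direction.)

v_avg = Δd / Δt = 158.9 / 31.92 = 4.98 m/s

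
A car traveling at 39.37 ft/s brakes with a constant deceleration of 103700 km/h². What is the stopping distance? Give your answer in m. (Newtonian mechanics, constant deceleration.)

v₀ = 39.37 ft/s × 0.3048 = 12.0 m/s
a = 103700 km/h² × 7.716049382716049e-05 = 8.00154 m/s²
d = v₀² / (2a) = 12.0² / (2 × 8.00154) = 144.0 / 16.0031 = 8.998 m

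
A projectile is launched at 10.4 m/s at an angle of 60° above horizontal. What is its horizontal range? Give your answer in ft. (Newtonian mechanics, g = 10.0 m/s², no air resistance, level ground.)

R = v₀² × sin(2θ) / g = 10.4² × sin(2 × 60°) / 10.0 = 108.16 × 0.866025 / 10.0 = 9.36693 m
R = 9.36693 m / 0.3048 = 30.73 ft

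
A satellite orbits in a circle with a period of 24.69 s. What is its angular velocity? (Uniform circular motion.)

ω = 2π/T = 2π/24.69 = 0.2545 rad/s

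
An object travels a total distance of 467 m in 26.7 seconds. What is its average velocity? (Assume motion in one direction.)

v_avg = Δd / Δt = 467 / 26.7 = 17.49 m/s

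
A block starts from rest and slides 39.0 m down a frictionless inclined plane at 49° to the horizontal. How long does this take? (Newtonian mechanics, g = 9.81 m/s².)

a = g sin(θ) = 9.81 × sin(49°) = 7.4037 m/s²
t = √(2d/a) = √(2 × 39.0 / 7.4037) = 3.25 s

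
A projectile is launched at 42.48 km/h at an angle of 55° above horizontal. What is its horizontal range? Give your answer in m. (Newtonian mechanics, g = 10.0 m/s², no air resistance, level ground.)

v₀ = 42.48 km/h × 0.2777777777777778 = 11.8 m/s
R = v₀² × sin(2θ) / g = 11.8² × sin(2 × 55°) / 10.0 = 139.24 × 0.939693 / 10.0 = 13.08 m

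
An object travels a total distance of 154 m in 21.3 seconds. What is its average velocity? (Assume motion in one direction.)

v_avg = Δd / Δt = 154 / 21.3 = 7.23 m/s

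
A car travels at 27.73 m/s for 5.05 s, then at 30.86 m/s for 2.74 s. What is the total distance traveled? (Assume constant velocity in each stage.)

d₁ = v₁t₁ = 27.73 × 5.05 = 140.0365 m
d₂ = v₂t₂ = 30.86 × 2.74 = 84.5564 m
d_total = 140.0365 + 84.5564 = 224.59 m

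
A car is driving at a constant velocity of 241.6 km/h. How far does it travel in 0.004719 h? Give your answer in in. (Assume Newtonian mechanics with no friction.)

v = 241.6 km/h × 0.2777777777777778 = 67.1111 m/s
t = 0.004719 h × 3600.0 = 16.9884 s
d = v × t = 67.1111 × 16.9884 = 1140.11 m
d = 1140.11 m / 0.0254 = 44890 in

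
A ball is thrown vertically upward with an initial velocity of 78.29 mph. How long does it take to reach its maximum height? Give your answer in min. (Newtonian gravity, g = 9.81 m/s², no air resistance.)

v₀ = 78.29 mph × 0.44704 = 34.9988 m/s
t_up = v₀ / g = 34.9988 / 9.81 = 3.56767 s
t_up = 3.56767 s / 60.0 = 0.05946 min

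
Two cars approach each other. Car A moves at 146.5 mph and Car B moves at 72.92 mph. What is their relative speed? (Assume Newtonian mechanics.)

v_rel = v_A + v_B = 146.5 + 72.92 = 219.42 mph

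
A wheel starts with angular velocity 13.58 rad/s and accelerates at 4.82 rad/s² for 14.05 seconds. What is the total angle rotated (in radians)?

θ = ω₀t + ½αt² = 13.58×14.05 + ½×4.82×14.05² = 666.54 rad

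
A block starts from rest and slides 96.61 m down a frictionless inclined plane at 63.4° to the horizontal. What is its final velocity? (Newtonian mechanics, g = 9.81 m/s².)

a = g sin(θ) = 9.81 × sin(63.4°) = 8.7717 m/s²
v = √(2ad) = √(2 × 8.7717 × 96.61) = 41.17 m/s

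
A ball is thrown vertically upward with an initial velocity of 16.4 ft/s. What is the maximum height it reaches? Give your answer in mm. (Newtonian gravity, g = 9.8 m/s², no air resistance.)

v₀ = 16.4 ft/s × 0.3048 = 4.99872 m/s
h_max = v₀² / (2g) = 4.99872² / (2 × 9.8) = 24.9872 / 19.6 = 1.27486 m
h_max = 1.27486 m / 0.001 = 1275 mm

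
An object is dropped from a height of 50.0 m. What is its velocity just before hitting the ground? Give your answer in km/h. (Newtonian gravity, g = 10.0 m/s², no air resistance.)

v = √(2gh) = √(2 × 10.0 × 50.0) = 31.6228 m/s
v = 31.6228 m/s / 0.2777777777777778 = 113.8 km/h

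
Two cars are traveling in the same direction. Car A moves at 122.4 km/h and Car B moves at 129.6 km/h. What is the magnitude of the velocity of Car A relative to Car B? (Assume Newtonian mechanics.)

v_rel = |v_A - v_B| = |122.4 - 129.6| = 7.2 km/h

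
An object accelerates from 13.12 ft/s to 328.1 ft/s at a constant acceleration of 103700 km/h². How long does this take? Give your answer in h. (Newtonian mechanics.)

v₀ = 13.12 ft/s × 0.3048 = 3.99898 m/s
v = 328.1 ft/s × 0.3048 = 100.005 m/s
a = 103700 km/h² × 7.716049382716049e-05 = 8.00154 m/s²
t = (v - v₀) / a = (100.005 - 3.99898) / 8.00154 = 11.9984 s
t = 11.9984 s / 3600.0 = 0.003333 h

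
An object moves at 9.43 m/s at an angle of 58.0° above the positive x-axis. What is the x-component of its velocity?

vₓ = v cos(θ) = 9.43 × cos(58.0°) = 5.0 m/s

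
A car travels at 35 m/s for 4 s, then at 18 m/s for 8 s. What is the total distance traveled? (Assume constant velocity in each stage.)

d₁ = v₁t₁ = 35 × 4 = 140 m
d₂ = v₂t₂ = 18 × 8 = 144 m
d_total = 140 + 144 = 284 m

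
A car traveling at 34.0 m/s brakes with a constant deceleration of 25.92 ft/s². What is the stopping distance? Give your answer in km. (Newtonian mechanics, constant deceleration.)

a = 25.92 ft/s² × 0.3048 = 7.90042 m/s²
d = v₀² / (2a) = 34.0² / (2 × 7.90042) = 1156.0 / 15.8008 = 73.1609 m
d = 73.1609 m / 1000.0 = 0.07316 km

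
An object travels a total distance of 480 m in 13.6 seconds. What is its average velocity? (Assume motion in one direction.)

v_avg = Δd / Δt = 480 / 13.6 = 35.29 m/s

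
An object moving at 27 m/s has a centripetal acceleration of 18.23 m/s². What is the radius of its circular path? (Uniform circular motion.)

r = v²/a_c = 27²/18.23 = 39.99 m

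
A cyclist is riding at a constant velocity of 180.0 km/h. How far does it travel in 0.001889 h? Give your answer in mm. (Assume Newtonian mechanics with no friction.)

v = 180.0 km/h × 0.2777777777777778 = 50.0 m/s
t = 0.001889 h × 3600.0 = 6.8004 s
d = v × t = 50.0 × 6.8004 = 340.02 m
d = 340.02 m / 0.001 = 340000 mm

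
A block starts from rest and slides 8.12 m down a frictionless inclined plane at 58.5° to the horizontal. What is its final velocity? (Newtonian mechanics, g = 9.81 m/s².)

a = g sin(θ) = 9.81 × sin(58.5°) = 8.3644 m/s²
v = √(2ad) = √(2 × 8.3644 × 8.12) = 11.65 m/s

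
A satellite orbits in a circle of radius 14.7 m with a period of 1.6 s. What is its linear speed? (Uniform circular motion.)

v = 2πr/T = 2π×14.7/1.6 = 57.73 m/s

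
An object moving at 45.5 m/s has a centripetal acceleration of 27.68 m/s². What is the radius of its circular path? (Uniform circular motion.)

r = v²/a_c = 45.5²/27.68 = 74.79 m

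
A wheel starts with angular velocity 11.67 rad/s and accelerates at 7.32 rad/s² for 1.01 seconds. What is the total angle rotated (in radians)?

θ = ω₀t + ½αt² = 11.67×1.01 + ½×7.32×1.01² = 15.52 rad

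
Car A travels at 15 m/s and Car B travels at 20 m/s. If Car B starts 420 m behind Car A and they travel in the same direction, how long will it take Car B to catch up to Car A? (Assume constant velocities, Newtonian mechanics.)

Relative speed: v_rel = 20 - 15 = 5 m/s
Time to catch: t = d₀/v_rel = 420/5 = 84.0 s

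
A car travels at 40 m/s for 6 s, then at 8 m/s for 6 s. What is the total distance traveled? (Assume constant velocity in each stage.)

d₁ = v₁t₁ = 40 × 6 = 240 m
d₂ = v₂t₂ = 8 × 6 = 48 m
d_total = 240 + 48 = 288 m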